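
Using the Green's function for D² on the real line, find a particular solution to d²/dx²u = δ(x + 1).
\frac{|x + 1|}{2}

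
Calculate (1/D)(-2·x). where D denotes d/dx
- x^{2}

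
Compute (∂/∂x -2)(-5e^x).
5 e^{x}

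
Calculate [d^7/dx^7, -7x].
-49\frac{d^{6}}{dx^{6}}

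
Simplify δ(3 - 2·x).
\frac{\delta(x - 3/2)}{2}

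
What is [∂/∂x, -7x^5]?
- 35 x^{4}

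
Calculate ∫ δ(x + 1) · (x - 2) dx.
-3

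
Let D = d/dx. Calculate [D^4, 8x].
32D^{3}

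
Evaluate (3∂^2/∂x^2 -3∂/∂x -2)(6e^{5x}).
348 e^{5 x}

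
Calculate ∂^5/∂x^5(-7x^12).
- 665280 x^{7}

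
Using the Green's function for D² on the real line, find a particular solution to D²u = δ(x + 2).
\frac{|x + 2|}{2}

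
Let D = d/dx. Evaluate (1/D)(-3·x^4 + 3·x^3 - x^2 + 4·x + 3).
- \frac{3 x^{5}}{5} + \frac{3 x^{4}}{4} - \frac{x^{3}}{3} + 2 x^{2} + 3 x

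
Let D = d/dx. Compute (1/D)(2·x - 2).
x^{2} - 2 x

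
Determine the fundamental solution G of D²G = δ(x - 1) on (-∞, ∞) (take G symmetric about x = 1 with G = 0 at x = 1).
\frac{|x - 1|}{2}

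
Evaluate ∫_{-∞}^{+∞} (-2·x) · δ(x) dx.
0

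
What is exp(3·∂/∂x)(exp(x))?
e^{x + 3}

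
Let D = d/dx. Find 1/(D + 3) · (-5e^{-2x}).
- 5 e^{- 2 x}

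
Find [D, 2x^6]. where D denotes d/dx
12 x^{5}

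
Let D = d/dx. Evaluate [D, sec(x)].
\tan{\left(x \right)} \sec{\left(x \right)}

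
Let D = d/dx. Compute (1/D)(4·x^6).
\frac{4 x^{7}}{7}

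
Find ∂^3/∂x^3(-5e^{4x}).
- 320 e^{4 x}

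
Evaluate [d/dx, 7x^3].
21 x^{2}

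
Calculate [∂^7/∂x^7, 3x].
21\frac{d^{6}}{dx^{6}}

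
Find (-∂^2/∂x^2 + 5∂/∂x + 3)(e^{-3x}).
- 21 e^{- 3 x}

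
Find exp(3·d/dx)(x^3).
x^{3} + 9 x^{2} + 27 x + 27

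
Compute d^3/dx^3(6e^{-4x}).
- 384 e^{- 4 x}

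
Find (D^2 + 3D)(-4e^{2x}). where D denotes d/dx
- 40 e^{2 x}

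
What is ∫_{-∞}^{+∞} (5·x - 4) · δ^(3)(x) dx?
0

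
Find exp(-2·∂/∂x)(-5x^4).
- 5 x^{4} + 40 x^{3} - 120 x^{2} + 160 x - 80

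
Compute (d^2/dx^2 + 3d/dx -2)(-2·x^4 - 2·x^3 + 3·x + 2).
4 x^{4} - 20 x^{3} - 42 x^{2} - 18 x + 5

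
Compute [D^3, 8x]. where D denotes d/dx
24D^{2}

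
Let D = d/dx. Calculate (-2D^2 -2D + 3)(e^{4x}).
- 37 e^{4 x}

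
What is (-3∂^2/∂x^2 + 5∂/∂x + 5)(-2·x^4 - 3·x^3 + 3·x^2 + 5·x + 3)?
- 10 x^{4} - 55 x^{3} + 42 x^{2} + 109 x + 22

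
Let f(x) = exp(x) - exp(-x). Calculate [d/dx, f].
2 \cosh{\left(x \right)}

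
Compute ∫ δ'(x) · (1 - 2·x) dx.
2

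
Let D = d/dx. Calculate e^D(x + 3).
x + 4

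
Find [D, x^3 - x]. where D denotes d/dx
3 x^{2} - 1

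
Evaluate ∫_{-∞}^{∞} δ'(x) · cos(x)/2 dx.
0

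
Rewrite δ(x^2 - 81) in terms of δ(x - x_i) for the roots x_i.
\frac{\delta(x - 9) + \delta(x + 9)}{18}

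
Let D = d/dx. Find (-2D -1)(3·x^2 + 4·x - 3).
- 3 x^{2} - 16 x - 5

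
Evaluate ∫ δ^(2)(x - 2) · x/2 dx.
0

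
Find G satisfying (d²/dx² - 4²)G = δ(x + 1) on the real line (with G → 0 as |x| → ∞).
-\frac{e^{-4|x + 1|}}{8}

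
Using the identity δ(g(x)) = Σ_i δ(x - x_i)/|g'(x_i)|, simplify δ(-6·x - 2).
\frac{\delta(x + 1/3)}{6}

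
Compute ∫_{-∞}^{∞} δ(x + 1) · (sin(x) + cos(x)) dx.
- \sin{\left(1 \right)} + \cos{\left(1 \right)}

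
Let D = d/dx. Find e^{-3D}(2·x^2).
2 x^{2} - 12 x + 18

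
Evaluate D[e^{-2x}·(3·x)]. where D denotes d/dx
3 \left(1 - 2 x\right) e^{- 2 x}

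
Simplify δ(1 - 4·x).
\frac{\delta(x - 1/4)}{4}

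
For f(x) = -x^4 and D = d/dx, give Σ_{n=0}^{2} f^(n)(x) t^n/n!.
x^{2} \left(- 6 t^{2} - 4 t x - x^{2}\right)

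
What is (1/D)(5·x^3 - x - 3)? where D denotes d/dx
\frac{5 x^{4}}{4} - \frac{x^{2}}{2} - 3 x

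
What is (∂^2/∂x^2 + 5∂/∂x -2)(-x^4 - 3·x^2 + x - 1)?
2 x^{4} - 20 x^{3} - 6 x^{2} - 32 x + 1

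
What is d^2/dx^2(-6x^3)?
- 36 x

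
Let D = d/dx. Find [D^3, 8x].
24D^{2}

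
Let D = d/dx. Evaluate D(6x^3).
18 x^{2}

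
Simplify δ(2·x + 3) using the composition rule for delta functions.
\frac{\delta(x + 3/2)}{2}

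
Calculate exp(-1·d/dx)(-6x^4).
- 6 x^{4} + 24 x^{3} - 36 x^{2} + 24 x - 6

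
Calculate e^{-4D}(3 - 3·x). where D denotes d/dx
15 - 3 x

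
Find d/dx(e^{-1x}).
- e^{- x}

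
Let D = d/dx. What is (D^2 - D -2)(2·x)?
- 4 x - 2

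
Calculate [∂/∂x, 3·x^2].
6 x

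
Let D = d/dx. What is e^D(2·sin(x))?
2 \sin{\left(x + 1 \right)}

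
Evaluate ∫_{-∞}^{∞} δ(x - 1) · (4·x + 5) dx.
9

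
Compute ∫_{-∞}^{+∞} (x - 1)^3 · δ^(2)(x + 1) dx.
-12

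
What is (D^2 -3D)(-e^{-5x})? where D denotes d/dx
- 40 e^{- 5 x}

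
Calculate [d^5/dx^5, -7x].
-35\frac{d^{4}}{dx^{4}}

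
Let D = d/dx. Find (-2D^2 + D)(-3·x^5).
15 x^{3} \left(8 - x\right)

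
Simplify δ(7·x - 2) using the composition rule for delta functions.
\frac{\delta(x - 2/7)}{7}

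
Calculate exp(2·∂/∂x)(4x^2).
4 x^{2} + 16 x + 16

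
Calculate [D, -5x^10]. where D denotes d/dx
- 50 x^{9}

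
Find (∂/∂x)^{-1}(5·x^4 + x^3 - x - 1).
x^{5} + \frac{x^{4}}{4} - \frac{x^{2}}{2} - x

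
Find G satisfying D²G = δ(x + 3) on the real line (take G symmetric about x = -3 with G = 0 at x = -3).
\frac{|x + 3|}{2}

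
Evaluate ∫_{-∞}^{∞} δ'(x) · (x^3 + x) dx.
-1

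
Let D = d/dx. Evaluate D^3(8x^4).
192 x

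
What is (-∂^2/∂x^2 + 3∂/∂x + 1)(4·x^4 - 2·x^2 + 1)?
4 x^{4} + 48 x^{3} - 50 x^{2} - 12 x + 5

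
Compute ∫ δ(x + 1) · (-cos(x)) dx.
- \cos{\left(1 \right)}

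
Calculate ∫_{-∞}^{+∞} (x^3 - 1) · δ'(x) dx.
0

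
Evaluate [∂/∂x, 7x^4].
28 x^{3}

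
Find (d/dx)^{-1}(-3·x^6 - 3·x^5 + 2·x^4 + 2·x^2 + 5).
- \frac{3 x^{7}}{7} - \frac{x^{6}}{2} + \frac{2 x^{5}}{5} + \frac{2 x^{3}}{3} + 5 x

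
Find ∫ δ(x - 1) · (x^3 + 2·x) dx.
3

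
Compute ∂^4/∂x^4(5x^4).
120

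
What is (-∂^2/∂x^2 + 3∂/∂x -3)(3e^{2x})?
- 3 e^{2 x}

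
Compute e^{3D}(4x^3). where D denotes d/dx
4 x^{3} + 36 x^{2} + 108 x + 108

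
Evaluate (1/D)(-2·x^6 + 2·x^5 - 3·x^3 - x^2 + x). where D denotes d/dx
- \frac{2 x^{7}}{7} + \frac{x^{6}}{3} - \frac{3 x^{4}}{4} - \frac{x^{3}}{3} + \frac{x^{2}}{2}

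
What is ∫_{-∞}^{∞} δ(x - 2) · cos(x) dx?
\cos{\left(2 \right)}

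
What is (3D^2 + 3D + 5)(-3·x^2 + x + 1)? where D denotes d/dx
- 15 x^{2} - 13 x - 10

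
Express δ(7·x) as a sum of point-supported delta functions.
\frac{\delta(x)}{7}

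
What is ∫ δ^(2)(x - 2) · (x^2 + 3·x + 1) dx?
2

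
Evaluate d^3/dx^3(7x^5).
420 x^{2}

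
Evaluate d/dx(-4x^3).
- 12 x^{2}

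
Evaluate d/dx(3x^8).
24 x^{7}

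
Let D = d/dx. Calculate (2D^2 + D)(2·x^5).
10 x^{3} \left(x + 8\right)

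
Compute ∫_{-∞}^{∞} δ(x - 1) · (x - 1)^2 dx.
0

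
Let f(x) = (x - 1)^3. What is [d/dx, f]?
3 \left(x - 1\right)^{2}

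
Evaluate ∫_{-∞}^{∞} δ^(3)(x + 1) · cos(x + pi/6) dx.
- \cos{\left(1 + \frac{\pi}{3} \right)}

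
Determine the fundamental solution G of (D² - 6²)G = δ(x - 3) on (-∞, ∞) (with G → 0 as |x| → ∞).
-\frac{e^{-6|x - 3|}}{12}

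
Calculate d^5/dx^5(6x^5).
720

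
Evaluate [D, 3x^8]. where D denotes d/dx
24 x^{7}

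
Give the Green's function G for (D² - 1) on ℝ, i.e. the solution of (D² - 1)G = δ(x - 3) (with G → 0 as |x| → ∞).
-\frac{e^{-|x - 3|}}{2}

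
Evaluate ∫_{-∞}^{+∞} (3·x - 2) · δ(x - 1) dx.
1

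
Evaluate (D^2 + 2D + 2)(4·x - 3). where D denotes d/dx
8 x + 2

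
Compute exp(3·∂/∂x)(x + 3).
x + 6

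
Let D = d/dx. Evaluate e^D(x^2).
x^{2} + 2 x + 1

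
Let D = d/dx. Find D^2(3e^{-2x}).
12 e^{- 2 x}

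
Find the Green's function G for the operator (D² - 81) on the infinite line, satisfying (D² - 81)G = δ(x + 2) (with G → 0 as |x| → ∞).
-\frac{e^{-9|x + 2|}}{18}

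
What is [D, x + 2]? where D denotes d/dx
1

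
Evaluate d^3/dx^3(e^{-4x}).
- 64 e^{- 4 x}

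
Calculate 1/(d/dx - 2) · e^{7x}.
\frac{e^{7 x}}{5}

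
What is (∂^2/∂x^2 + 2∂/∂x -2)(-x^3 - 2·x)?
2 x^{3} - 6 x^{2} - 2 x - 4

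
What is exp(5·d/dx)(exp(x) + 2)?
e^{x + 5} + 2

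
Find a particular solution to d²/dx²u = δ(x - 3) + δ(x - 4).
\frac{|x - 3|}{2} + \frac{|x - 4|}{2}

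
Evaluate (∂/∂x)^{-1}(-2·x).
- x^{2}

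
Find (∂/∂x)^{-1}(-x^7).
- \frac{x^{8}}{8}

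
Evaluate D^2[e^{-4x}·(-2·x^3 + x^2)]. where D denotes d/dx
2 \left(- 16 x^{3} + 32 x^{2} - 14 x + 1\right) e^{- 4 x}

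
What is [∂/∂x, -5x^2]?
- 10 x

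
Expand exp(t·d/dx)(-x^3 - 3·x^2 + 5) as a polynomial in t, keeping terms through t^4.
- t^{3} - 3 t^{2} \left(x + 1\right) - 3 t x \left(x + 2\right) - x^{3} - 3 x^{2} + 5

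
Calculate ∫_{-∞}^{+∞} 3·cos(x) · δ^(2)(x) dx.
-3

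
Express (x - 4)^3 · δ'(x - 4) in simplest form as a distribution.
0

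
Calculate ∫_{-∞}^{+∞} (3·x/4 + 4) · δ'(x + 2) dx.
- \frac{3}{4}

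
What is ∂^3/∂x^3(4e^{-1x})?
- 4 e^{- x}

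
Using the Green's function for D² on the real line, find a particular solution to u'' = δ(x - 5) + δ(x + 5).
\frac{|x - 5|}{2} + \frac{|x + 5|}{2}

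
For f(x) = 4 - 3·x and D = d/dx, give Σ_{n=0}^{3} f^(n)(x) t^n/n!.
- 3 t - 3 x + 4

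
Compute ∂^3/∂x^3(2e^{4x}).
128 e^{4 x}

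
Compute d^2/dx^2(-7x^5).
- 140 x^{3}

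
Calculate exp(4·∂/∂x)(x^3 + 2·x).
x^{3} + 12 x^{2} + 50 x + 72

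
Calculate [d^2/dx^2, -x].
-2\frac{d}{dx}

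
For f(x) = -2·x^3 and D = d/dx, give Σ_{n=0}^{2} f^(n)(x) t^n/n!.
2 x \left(- 3 t^{2} - 3 t x - x^{2}\right)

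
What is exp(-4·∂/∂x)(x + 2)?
x - 2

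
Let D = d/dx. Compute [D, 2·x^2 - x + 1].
4 x - 1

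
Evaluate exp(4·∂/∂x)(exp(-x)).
e^{- x - 4}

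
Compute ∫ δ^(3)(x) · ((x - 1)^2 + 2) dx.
0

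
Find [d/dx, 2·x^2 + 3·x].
4 x + 3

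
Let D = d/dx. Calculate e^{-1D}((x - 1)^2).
x^{2} - 4 x + 4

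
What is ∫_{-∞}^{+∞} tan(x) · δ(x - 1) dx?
\tan{\left(1 \right)}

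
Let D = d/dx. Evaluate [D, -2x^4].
- 8 x^{3}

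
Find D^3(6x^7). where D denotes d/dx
1260 x^{4}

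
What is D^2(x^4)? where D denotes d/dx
12 x^{2}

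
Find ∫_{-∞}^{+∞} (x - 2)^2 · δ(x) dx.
4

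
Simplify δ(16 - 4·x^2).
\frac{\delta(x - 2) + \delta(x + 2)}{16}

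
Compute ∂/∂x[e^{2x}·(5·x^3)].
x^{2} \left(10 x + 15\right) e^{2 x}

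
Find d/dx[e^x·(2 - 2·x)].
- 2 x e^{x}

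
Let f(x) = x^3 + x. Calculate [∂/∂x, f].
3 x^{2} + 1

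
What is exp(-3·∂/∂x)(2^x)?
2^{x - 3}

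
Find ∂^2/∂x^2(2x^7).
84 x^{5}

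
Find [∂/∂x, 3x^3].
9 x^{2}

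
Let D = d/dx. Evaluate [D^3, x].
3D^{2}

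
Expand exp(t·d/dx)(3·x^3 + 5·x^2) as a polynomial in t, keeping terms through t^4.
3 t^{3} + t^{2} \left(9 x + 5\right) + t x \left(9 x + 10\right) + 3 x^{3} + 5 x^{2}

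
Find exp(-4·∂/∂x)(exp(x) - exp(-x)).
- e^{4 - x} + e^{x - 4}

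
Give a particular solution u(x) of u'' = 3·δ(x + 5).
\frac{3|x + 5|}{2}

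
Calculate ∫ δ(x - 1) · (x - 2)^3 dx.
-1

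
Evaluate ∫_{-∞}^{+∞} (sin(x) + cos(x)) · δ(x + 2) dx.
- \sin{\left(2 \right)} + \cos{\left(2 \right)}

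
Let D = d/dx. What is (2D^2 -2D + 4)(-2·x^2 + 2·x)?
- 8 x^{2} + 16 x - 12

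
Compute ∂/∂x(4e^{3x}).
12 e^{3 x}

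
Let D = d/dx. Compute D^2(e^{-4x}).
16 e^{- 4 x}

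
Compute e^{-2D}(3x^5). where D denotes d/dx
3 x^{5} - 30 x^{4} + 120 x^{3} - 240 x^{2} + 240 x - 96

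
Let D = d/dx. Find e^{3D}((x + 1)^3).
x^{3} + 12 x^{2} + 48 x + 64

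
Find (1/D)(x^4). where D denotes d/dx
\frac{x^{5}}{5}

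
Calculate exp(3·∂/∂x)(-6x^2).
- 6 x^{2} - 36 x - 54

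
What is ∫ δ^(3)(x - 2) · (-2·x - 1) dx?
0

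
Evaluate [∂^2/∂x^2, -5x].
-10\frac{d}{dx}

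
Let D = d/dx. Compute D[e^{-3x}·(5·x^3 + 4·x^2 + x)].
\left(- 15 x^{3} + 3 x^{2} + 5 x + 1\right) e^{- 3 x}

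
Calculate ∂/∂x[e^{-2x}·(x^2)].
2 x \left(1 - x\right) e^{- 2 x}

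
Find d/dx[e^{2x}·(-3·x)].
\left(- 6 x - 3\right) e^{2 x}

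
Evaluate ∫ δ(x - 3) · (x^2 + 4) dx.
13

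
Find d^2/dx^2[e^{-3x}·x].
3 \left(3 x - 2\right) e^{- 3 x}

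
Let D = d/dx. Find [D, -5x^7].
- 35 x^{6}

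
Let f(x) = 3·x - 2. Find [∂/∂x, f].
3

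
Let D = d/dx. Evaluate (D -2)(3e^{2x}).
0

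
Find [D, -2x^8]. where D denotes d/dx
- 16 x^{7}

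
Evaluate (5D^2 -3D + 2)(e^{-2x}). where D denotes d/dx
28 e^{- 2 x}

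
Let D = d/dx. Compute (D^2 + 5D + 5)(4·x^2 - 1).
20 x^{2} + 40 x + 3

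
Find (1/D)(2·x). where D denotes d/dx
x^{2}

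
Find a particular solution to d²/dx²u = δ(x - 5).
\frac{|x - 5|}{2}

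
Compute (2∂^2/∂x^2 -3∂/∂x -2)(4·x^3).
4 x \left(- 2 x^{2} - 9 x + 12\right)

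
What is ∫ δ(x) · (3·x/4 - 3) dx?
-3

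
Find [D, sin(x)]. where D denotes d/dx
\cos{\left(x \right)}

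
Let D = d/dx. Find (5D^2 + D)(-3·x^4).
12 x^{2} \left(- x - 15\right)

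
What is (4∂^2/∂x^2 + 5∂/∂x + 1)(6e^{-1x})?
0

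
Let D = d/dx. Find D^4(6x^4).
144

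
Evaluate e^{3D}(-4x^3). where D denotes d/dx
- 4 x^{3} - 36 x^{2} - 108 x - 108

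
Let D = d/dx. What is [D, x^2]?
2 x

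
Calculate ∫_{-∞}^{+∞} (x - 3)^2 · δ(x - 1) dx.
4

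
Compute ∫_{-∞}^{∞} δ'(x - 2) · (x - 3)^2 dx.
2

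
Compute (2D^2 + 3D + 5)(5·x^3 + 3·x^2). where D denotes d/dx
25 x^{3} + 60 x^{2} + 78 x + 12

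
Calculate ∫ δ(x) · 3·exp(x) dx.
3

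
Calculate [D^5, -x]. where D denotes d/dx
-5D^{4}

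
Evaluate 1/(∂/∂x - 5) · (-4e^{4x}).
4 e^{4 x}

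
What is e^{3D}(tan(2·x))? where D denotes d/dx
\tan{\left(2 x + 6 \right)}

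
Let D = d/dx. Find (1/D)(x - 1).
\frac{x^{2}}{2} - x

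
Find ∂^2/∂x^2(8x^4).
96 x^{2}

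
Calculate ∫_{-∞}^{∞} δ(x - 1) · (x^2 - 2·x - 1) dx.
-2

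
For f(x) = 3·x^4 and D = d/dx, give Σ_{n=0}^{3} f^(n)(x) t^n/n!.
3 x \left(4 t^{3} + 6 t^{2} x + 4 t x^{2} + x^{3}\right)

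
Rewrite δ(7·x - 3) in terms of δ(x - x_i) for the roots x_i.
\frac{\delta(x - 3/7)}{7}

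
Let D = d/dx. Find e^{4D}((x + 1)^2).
x^{2} + 10 x + 25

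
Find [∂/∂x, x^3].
3 x^{2}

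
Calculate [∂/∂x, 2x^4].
8 x^{3}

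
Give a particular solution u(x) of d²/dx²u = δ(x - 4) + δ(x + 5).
\frac{|x - 4|}{2} + \frac{|x + 5|}{2}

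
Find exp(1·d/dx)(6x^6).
6 x^{6} + 36 x^{5} + 90 x^{4} + 120 x^{3} + 90 x^{2} + 36 x + 6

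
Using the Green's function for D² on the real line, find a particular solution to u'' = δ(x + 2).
\frac{|x + 2|}{2}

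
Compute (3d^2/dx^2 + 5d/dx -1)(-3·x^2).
3 x^{2} - 30 x - 18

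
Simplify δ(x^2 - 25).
\frac{\delta(x - 5) + \delta(x + 5)}{10}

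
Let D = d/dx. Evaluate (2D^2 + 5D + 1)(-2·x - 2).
- 2 x - 12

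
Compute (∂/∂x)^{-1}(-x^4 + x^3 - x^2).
- \frac{x^{5}}{5} + \frac{x^{4}}{4} - \frac{x^{3}}{3}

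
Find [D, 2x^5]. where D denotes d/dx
10 x^{4}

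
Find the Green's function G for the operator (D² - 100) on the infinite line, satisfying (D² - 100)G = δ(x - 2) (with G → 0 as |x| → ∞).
-\frac{e^{-10|x - 2|}}{20}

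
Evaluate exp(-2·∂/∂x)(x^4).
x^{4} - 8 x^{3} + 24 x^{2} - 32 x + 16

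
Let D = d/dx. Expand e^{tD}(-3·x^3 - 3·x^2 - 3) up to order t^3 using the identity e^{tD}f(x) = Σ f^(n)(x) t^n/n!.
- 3 t^{3} - 3 t^{2} \left(3 x + 1\right) - 3 t x \left(3 x + 2\right) - 3 x^{3} - 3 x^{2} - 3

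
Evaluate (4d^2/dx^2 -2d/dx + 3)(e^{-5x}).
113 e^{- 5 x}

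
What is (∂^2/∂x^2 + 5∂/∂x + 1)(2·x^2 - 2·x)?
2 x^{2} + 18 x - 6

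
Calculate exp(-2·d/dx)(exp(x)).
e^{x - 2}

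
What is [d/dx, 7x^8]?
56 x^{7}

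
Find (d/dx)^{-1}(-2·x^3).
- \frac{x^{4}}{2}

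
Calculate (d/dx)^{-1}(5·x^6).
\frac{5 x^{7}}{7}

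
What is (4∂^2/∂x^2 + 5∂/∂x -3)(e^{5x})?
122 e^{5 x}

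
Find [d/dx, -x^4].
- 4 x^{3}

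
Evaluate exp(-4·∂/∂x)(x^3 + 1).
x^{3} - 12 x^{2} + 48 x - 63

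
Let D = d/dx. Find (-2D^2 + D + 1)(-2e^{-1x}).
4 e^{- x}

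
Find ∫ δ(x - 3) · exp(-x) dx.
e^{-3}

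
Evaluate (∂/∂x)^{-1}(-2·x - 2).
- x^{2} - 2 x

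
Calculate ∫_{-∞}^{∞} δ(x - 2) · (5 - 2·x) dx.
1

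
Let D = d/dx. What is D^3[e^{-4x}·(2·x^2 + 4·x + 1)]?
16 \left(- 8 x^{2} - 4 x + 5\right) e^{- 4 x}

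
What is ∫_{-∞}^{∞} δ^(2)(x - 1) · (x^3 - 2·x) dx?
6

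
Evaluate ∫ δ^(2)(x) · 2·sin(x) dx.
0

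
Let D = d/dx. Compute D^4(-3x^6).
- 1080 x^{2}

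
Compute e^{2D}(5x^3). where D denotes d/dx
5 x^{3} + 30 x^{2} + 60 x + 40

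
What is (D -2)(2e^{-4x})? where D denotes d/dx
- 12 e^{- 4 x}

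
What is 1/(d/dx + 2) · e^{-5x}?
- \frac{e^{- 5 x}}{3}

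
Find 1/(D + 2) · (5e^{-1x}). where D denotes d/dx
5 e^{- x}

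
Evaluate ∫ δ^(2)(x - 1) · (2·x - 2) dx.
0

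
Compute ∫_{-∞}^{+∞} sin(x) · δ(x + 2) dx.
- \sin{\left(2 \right)}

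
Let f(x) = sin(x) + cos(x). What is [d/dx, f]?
- \sin{\left(x \right)} + \cos{\left(x \right)}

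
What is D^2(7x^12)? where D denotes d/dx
924 x^{10}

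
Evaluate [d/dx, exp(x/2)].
\frac{e^{\frac{x}{2}}}{2}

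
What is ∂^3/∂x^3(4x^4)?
96 x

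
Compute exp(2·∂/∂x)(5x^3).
5 x^{3} + 30 x^{2} + 60 x + 40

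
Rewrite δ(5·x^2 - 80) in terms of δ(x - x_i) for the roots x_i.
\frac{\delta(x - 4) + \delta(x + 4)}{40}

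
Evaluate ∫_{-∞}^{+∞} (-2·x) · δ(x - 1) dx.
-2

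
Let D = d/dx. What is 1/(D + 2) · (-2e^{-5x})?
\frac{2 e^{- 5 x}}{3}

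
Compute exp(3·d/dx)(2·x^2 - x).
2 x^{2} + 11 x + 15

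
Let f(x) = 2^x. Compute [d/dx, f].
2^{x} \log{\left(2 \right)}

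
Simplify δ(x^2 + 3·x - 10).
\frac{\delta(x + 5) + \delta(x - 2)}{7}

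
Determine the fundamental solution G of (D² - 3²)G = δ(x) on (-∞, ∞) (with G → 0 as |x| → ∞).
-\frac{e^{-3|x|}}{6}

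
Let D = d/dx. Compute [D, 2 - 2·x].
-2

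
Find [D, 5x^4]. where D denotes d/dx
20 x^{3}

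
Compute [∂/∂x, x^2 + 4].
2 x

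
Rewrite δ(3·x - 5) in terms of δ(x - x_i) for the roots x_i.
\frac{\delta(x - 5/3)}{3}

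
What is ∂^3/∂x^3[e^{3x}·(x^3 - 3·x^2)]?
\left(27 x^{3} - 108 x - 48\right) e^{3 x}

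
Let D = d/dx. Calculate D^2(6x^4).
72 x^{2}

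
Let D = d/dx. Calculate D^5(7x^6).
5040 x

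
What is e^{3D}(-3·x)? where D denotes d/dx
- 3 x - 9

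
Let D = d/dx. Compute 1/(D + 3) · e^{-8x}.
- \frac{e^{- 8 x}}{5}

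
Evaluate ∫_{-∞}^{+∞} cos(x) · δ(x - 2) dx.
\cos{\left(2 \right)}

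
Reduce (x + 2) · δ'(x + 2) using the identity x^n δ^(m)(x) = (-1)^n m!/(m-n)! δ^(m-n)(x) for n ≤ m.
-\delta(x + 2)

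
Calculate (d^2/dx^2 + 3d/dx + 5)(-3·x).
- 15 x - 9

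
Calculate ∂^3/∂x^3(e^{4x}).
64 e^{4 x}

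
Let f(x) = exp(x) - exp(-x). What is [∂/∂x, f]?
2 \cosh{\left(x \right)}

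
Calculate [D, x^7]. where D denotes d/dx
7 x^{6}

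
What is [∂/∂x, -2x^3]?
- 6 x^{2}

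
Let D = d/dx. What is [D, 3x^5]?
15 x^{4}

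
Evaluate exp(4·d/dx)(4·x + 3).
4 x + 19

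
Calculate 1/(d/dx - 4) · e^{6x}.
\frac{e^{6 x}}{2}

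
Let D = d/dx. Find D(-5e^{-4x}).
20 e^{- 4 x}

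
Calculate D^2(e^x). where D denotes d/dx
e^{x}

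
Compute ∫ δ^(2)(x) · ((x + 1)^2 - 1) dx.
2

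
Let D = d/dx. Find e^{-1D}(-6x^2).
- 6 x^{2} + 12 x - 6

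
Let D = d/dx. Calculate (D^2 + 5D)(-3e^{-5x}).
0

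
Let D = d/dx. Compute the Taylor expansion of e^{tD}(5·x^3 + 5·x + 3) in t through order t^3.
5 t^{3} + 15 t^{2} x + 5 t \left(3 x^{2} + 1\right) + 5 x^{3} + 5 x + 3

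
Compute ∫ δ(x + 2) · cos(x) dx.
\cos{\left(2 \right)}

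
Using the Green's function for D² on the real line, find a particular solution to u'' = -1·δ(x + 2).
-\frac{|x + 2|}{2}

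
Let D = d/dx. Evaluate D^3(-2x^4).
- 48 x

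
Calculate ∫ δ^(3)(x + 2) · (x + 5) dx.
0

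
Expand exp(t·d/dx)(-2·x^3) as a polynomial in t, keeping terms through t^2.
2 x \left(- 3 t^{2} - 3 t x - x^{2}\right)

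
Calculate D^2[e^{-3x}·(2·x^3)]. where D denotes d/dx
6 x \left(3 x^{2} - 6 x + 2\right) e^{- 3 x}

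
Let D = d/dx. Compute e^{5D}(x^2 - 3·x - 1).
x^{2} + 7 x + 9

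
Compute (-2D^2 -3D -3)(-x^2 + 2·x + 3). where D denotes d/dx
3 x^{2} - 11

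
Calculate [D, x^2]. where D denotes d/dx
2 x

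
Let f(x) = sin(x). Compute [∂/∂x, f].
\cos{\left(x \right)}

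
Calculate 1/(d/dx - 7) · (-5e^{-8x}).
\frac{e^{- 8 x}}{3}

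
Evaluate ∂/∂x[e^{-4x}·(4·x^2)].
8 x \left(1 - 2 x\right) e^{- 4 x}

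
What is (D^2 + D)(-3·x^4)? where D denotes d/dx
12 x^{2} \left(- x - 3\right)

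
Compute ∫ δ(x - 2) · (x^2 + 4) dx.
8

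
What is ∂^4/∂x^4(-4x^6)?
- 1440 x^{2}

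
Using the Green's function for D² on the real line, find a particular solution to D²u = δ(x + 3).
\frac{|x + 3|}{2}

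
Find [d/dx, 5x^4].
20 x^{3}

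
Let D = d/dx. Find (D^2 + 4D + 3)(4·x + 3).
12 x + 25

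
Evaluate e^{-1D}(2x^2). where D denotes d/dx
2 x^{2} - 4 x + 2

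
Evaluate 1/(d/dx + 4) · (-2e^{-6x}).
e^{- 6 x}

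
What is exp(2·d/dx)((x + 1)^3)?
x^{3} + 9 x^{2} + 27 x + 27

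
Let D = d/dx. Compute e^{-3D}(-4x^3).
- 4 x^{3} + 36 x^{2} - 108 x + 108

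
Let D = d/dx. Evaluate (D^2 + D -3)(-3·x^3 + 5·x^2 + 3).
9 x^{3} - 24 x^{2} - 8 x + 1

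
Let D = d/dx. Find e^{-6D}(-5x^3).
- 5 x^{3} + 90 x^{2} - 540 x + 1080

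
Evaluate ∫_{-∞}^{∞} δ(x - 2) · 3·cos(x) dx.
3 \cos{\left(2 \right)}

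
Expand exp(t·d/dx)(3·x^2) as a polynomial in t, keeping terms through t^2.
3 t^{2} + 6 t x + 3 x^{2}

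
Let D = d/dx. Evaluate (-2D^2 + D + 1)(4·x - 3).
4 x + 1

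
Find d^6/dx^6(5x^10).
756000 x^{4}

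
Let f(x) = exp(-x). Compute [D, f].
- e^{- x}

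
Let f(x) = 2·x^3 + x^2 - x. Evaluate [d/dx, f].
6 x^{2} + 2 x - 1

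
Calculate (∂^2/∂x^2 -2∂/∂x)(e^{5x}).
15 e^{5 x}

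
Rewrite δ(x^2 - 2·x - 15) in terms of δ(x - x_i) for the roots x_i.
\frac{\delta(x + 3) + \delta(x - 5)}{8}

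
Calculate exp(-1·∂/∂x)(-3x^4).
- 3 x^{4} + 12 x^{3} - 18 x^{2} + 12 x - 3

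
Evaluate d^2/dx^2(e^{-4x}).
16 e^{- 4 x}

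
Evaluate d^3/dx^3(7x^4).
168 x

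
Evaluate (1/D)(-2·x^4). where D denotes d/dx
- \frac{2 x^{5}}{5}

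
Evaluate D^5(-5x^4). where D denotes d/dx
0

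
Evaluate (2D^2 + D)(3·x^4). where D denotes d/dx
12 x^{2} \left(x + 6\right)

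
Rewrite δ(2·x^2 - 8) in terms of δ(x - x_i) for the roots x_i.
\frac{\delta(x - 2) + \delta(x + 2)}{8}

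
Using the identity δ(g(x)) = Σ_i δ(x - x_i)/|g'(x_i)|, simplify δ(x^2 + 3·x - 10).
\frac{\delta(x - 2) + \delta(x + 5)}{7}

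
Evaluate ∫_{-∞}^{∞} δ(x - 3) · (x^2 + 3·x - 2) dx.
16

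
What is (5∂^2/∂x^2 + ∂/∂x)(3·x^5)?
15 x^{3} \left(x + 20\right)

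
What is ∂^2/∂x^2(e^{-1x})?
e^{- x}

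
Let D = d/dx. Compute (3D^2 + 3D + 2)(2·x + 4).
4 x + 14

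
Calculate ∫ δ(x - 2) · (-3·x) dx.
-6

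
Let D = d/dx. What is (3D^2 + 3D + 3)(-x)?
- 3 x - 3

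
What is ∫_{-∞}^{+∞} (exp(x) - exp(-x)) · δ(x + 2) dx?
- 2 \sinh{\left(2 \right)}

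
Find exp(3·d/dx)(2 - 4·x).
- 4 x - 10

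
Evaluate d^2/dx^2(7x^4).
84 x^{2}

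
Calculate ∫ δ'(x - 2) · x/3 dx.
- \frac{1}{3}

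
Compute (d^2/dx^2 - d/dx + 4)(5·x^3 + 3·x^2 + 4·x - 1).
20 x^{3} - 3 x^{2} + 40 x - 2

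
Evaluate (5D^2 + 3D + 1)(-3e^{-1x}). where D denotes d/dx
- 9 e^{- x}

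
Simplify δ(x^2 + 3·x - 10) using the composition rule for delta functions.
\frac{\delta(x + 5) + \delta(x - 2)}{7}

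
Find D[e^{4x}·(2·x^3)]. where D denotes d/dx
x^{2} \left(8 x + 6\right) e^{4 x}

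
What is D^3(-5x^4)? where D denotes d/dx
- 120 x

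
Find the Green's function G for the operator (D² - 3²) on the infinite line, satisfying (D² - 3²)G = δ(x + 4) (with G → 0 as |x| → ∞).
-\frac{e^{-3|x + 4|}}{6}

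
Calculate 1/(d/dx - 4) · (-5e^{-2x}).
\frac{5 e^{- 2 x}}{6}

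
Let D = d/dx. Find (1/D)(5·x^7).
\frac{5 x^{8}}{8}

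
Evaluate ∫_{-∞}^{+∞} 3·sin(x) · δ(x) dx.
0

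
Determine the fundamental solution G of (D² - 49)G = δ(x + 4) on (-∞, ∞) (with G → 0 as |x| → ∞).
-\frac{e^{-7|x + 4|}}{14}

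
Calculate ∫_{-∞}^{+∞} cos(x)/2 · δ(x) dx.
\frac{1}{2}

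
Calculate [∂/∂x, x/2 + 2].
\frac{1}{2}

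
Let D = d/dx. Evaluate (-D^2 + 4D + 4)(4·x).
16 x + 16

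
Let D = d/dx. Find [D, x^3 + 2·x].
3 x^{2} + 2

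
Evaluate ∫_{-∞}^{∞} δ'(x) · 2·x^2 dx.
0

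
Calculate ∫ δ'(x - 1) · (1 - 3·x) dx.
3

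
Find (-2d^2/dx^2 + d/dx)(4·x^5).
20 x^{3} \left(x - 8\right)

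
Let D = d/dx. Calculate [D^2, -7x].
-14D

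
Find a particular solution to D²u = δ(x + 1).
\frac{|x + 1|}{2}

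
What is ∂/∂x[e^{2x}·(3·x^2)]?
6 x \left(x + 1\right) e^{2 x}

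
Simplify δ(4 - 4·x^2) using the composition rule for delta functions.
\frac{\delta(x - 1) + \delta(x + 1)}{8}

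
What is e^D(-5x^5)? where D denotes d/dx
- 5 x^{5} - 25 x^{4} - 50 x^{3} - 50 x^{2} - 25 x - 5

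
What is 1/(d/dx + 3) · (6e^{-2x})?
6 e^{- 2 x}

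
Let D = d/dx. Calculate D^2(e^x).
e^{x}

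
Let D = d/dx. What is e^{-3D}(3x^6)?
3 x^{6} - 54 x^{5} + 405 x^{4} - 1620 x^{3} + 3645 x^{2} - 4374 x + 2187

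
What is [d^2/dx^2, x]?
2\frac{d}{dx}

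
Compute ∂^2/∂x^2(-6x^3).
- 36 x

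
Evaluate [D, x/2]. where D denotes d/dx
\frac{1}{2}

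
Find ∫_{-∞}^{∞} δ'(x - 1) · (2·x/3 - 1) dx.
- \frac{2}{3}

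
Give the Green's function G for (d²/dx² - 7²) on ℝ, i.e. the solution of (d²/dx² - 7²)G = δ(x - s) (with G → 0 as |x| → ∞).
-\frac{e^{-7|x-s|}}{14}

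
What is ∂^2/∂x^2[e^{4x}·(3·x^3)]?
6 x \left(8 x^{2} + 12 x + 3\right) e^{4 x}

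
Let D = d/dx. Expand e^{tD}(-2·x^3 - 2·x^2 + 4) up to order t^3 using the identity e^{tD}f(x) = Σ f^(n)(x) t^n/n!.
- 2 t^{3} - 2 t^{2} \left(3 x + 1\right) - 2 t x \left(3 x + 2\right) - 2 x^{3} - 2 x^{2} + 4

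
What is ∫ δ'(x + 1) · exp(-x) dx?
e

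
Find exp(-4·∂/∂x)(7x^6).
7 x^{6} - 168 x^{5} + 1680 x^{4} - 8960 x^{3} + 26880 x^{2} - 43008 x + 28672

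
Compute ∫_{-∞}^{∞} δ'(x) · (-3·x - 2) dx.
3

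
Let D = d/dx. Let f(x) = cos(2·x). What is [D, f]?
- 2 \sin{\left(2 x \right)}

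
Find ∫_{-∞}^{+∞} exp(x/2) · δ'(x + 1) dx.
- \frac{1}{2 e^{\frac{1}{2}}}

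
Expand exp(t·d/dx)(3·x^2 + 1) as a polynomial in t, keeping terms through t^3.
3 t^{2} + 6 t x + 3 x^{2} + 1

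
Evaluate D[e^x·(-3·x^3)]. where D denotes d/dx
3 x^{2} \left(- x - 3\right) e^{x}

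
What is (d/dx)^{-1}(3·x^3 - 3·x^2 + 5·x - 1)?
\frac{3 x^{4}}{4} - x^{3} + \frac{5 x^{2}}{2} - x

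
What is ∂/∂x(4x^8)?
32 x^{7}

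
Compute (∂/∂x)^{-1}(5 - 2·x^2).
- \frac{2 x^{3}}{3} + 5 x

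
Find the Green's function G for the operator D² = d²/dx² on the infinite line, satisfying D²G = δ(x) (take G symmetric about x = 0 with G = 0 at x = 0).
\frac{|x|}{2}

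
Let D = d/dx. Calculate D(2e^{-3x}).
- 6 e^{- 3 x}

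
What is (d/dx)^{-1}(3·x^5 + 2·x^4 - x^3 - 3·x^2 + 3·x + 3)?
\frac{x^{6}}{2} + \frac{2 x^{5}}{5} - \frac{x^{4}}{4} - x^{3} + \frac{3 x^{2}}{2} + 3 x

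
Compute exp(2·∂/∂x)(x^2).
x^{2} + 4 x + 4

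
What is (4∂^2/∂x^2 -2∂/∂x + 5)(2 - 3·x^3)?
- 15 x^{3} + 18 x^{2} - 72 x + 10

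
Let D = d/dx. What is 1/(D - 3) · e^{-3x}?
- \frac{e^{- 3 x}}{6}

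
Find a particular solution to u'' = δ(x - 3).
\frac{|x - 3|}{2}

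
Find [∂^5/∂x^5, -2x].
-10\frac{d^{4}}{dx^{4}}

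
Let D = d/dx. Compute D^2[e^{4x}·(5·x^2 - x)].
\left(80 x^{2} + 64 x + 2\right) e^{4 x}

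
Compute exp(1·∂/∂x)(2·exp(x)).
2 e^{x + 1}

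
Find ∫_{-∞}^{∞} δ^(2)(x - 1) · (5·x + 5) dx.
0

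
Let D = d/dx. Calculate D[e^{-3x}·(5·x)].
5 \left(1 - 3 x\right) e^{- 3 x}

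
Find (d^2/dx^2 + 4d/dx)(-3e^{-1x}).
9 e^{- x}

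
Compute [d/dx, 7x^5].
35 x^{4}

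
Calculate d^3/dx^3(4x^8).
1344 x^{5}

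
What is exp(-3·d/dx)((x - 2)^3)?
x^{3} - 15 x^{2} + 75 x - 125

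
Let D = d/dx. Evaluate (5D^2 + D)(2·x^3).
6 x \left(x + 10\right)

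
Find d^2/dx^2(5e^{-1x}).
5 e^{- x}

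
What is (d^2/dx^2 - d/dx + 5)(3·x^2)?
15 x^{2} - 6 x + 6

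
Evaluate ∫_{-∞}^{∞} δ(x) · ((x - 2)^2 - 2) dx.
2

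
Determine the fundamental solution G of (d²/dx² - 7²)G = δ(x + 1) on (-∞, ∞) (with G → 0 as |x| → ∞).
-\frac{e^{-7|x + 1|}}{14}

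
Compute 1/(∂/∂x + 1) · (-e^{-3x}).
\frac{e^{- 3 x}}{2}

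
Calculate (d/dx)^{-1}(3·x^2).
x^{3}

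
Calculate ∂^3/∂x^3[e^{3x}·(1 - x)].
- 27 x e^{3 x}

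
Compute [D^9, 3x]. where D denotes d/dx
27D^{8}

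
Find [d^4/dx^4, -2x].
-8\frac{d^{3}}{dx^{3}}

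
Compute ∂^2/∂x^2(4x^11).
440 x^{9}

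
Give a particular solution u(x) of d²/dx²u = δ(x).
\frac{|x|}{2}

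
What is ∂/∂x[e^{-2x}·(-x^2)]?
2 x \left(x - 1\right) e^{- 2 x}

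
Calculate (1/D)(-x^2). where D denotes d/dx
- \frac{x^{3}}{3}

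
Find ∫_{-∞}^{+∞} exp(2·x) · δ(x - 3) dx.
e^{6}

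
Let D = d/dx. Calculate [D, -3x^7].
- 21 x^{6}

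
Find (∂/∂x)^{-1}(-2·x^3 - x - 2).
- \frac{x^{4}}{2} - \frac{x^{2}}{2} - 2 x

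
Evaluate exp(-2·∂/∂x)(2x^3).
2 x^{3} - 12 x^{2} + 24 x - 16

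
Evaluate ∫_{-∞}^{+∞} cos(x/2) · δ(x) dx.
1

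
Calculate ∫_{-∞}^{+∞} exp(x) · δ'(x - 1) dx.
- e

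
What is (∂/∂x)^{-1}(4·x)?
2 x^{2}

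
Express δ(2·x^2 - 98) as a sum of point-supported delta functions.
\frac{\delta(x - 7) + \delta(x + 7)}{28}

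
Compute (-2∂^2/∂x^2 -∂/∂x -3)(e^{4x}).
- 39 e^{4 x}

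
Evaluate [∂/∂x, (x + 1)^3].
3 \left(x + 1\right)^{2}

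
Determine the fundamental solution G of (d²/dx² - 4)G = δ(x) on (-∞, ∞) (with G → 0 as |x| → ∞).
-\frac{e^{-2|x|}}{4}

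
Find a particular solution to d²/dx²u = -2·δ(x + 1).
-|x + 1|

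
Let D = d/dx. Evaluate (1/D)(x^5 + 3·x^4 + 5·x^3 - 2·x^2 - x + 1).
\frac{x^{6}}{6} + \frac{3 x^{5}}{5} + \frac{5 x^{4}}{4} - \frac{2 x^{3}}{3} - \frac{x^{2}}{2} + x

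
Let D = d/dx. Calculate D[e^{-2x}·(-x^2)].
2 x \left(x - 1\right) e^{- 2 x}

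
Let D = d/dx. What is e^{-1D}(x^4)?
x^{4} - 4 x^{3} + 6 x^{2} - 4 x + 1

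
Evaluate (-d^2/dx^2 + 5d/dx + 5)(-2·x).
- 10 x - 10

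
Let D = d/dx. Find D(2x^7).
14 x^{6}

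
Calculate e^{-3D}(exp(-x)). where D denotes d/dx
e^{3 - x}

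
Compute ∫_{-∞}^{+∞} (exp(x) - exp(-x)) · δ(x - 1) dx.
2 \sinh{\left(1 \right)}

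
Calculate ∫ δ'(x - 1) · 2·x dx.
-2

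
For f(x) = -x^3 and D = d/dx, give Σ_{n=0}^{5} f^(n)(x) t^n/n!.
- t^{3} - 3 t^{2} x - 3 t x^{2} - x^{3}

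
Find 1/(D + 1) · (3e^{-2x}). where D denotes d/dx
- 3 e^{- 2 x}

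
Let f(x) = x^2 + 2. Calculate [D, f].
2 x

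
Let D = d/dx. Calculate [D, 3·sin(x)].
3 \cos{\left(x \right)}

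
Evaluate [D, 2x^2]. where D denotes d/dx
4 x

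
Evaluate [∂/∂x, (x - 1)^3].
3 \left(x - 1\right)^{2}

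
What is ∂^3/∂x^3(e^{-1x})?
- e^{- x}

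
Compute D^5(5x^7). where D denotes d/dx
12600 x^{2}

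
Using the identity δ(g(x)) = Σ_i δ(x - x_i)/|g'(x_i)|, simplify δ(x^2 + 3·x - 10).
\frac{\delta(x - 2) + \delta(x + 5)}{7}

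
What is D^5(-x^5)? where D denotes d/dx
-120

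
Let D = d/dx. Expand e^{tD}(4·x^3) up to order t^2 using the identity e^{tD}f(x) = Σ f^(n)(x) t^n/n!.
4 x \left(3 t^{2} + 3 t x + x^{2}\right)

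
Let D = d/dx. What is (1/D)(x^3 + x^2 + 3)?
\frac{x^{4}}{4} + \frac{x^{3}}{3} + 3 x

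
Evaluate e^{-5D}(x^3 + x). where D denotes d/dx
x^{3} - 15 x^{2} + 76 x - 130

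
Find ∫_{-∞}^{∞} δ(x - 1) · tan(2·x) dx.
\tan{\left(2 \right)}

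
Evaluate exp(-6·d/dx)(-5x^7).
- 5 x^{7} + 210 x^{6} - 3780 x^{5} + 37800 x^{4} - 226800 x^{3} + 816480 x^{2} - 1632960 x + 1399680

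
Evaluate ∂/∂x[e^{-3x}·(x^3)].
3 x^{2} \left(1 - x\right) e^{- 3 x}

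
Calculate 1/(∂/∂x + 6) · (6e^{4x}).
\frac{3 e^{4 x}}{5}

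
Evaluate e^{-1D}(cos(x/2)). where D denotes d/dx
\cos{\left(\frac{x}{2} - \frac{1}{2} \right)}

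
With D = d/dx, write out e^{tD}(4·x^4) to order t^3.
4 x \left(4 t^{3} + 6 t^{2} x + 4 t x^{2} + x^{3}\right)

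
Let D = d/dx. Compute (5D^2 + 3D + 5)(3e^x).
39 e^{x}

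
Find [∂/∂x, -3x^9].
- 27 x^{8}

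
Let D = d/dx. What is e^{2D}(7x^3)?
7 x^{3} + 42 x^{2} + 84 x + 56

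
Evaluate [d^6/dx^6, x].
6\frac{d^{5}}{dx^{5}}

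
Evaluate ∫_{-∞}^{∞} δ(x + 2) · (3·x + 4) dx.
-2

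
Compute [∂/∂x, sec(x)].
\tan{\left(x \right)} \sec{\left(x \right)}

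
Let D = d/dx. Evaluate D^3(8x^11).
7920 x^{8}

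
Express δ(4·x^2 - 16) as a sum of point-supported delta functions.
\frac{\delta(x - 2) + \delta(x + 2)}{16}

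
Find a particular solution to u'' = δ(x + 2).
\frac{|x + 2|}{2}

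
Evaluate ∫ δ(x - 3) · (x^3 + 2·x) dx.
33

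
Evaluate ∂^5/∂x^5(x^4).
0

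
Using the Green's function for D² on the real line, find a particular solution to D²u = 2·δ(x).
|x|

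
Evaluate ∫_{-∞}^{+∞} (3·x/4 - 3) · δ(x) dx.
-3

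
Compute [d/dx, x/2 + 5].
\frac{1}{2}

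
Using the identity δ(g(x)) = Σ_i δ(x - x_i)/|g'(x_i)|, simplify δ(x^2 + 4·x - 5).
\frac{\delta(x + 5) + \delta(x - 1)}{6}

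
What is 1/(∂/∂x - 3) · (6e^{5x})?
3 e^{5 x}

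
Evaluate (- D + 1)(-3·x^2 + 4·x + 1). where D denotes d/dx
- 3 x^{2} + 10 x - 3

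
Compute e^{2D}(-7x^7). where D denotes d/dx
- 7 x^{7} - 98 x^{6} - 588 x^{5} - 1960 x^{4} - 3920 x^{3} - 4704 x^{2} - 3136 x - 896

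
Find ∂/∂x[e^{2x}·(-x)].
\left(- 2 x - 1\right) e^{2 x}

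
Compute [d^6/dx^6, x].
6\frac{d^{5}}{dx^{5}}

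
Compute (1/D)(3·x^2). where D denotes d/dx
x^{3}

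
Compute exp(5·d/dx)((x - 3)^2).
x^{2} + 4 x + 4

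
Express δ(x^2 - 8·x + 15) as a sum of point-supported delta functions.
\frac{\delta(x - 5) + \delta(x - 3)}{2}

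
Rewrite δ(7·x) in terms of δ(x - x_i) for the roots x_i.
\frac{\delta(x)}{7}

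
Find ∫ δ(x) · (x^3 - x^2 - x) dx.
0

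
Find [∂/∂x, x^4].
4 x^{3}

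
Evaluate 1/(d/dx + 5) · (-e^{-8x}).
\frac{e^{- 8 x}}{3}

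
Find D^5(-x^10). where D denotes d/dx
- 30240 x^{5}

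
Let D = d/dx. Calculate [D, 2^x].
2^{x} \log{\left(2 \right)}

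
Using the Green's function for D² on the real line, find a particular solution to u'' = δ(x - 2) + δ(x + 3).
\frac{|x - 2|}{2} + \frac{|x + 3|}{2}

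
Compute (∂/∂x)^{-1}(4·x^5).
\frac{2 x^{6}}{3}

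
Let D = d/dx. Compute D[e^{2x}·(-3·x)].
\left(- 6 x - 3\right) e^{2 x}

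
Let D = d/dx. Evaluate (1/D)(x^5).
\frac{x^{6}}{6}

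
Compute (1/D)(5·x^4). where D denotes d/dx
x^{5}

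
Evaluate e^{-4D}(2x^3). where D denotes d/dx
2 x^{3} - 24 x^{2} + 96 x - 128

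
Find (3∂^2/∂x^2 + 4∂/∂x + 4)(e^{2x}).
24 e^{2 x}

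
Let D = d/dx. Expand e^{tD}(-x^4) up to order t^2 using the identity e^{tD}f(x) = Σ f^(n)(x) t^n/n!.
x^{2} \left(- 6 t^{2} - 4 t x - x^{2}\right)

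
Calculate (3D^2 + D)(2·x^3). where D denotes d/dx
6 x \left(x + 6\right)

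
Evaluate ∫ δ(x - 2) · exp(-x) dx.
e^{-2}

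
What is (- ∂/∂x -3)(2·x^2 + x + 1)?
- 6 x^{2} - 7 x - 4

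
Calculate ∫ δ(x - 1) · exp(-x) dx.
e^{-1}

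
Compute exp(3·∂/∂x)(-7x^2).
- 7 x^{2} - 42 x - 63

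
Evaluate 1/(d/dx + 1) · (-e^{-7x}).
\frac{e^{- 7 x}}{6}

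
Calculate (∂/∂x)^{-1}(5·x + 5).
\frac{5 x^{2}}{2} + 5 x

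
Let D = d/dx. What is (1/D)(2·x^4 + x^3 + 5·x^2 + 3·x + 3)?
\frac{2 x^{5}}{5} + \frac{x^{4}}{4} + \frac{5 x^{3}}{3} + \frac{3 x^{2}}{2} + 3 x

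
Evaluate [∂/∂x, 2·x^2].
4 x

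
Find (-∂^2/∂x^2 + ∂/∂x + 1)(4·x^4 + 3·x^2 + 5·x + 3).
4 x^{4} + 16 x^{3} - 45 x^{2} + 11 x + 2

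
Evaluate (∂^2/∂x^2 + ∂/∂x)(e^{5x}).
30 e^{5 x}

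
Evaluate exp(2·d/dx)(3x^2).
3 x^{2} + 12 x + 12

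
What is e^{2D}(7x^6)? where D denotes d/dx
7 x^{6} + 84 x^{5} + 420 x^{4} + 1120 x^{3} + 1680 x^{2} + 1344 x + 448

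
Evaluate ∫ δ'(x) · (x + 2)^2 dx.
-4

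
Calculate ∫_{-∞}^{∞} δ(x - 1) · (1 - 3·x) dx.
-2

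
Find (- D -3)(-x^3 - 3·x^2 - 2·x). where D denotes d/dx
3 x^{3} + 12 x^{2} + 12 x + 2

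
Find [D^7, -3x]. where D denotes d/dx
-21D^{6}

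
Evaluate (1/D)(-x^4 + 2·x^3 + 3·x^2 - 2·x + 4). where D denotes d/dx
- \frac{x^{5}}{5} + \frac{x^{4}}{2} + x^{3} - x^{2} + 4 x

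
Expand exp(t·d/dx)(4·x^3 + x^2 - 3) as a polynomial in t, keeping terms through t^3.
4 t^{3} + t^{2} \left(12 x + 1\right) + 2 t x \left(6 x + 1\right) + 4 x^{3} + x^{2} - 3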